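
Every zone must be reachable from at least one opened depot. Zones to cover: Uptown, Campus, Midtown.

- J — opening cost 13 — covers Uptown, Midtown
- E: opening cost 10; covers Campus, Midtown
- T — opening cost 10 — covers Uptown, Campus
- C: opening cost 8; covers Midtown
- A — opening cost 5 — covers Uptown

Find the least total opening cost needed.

Choose E and A: together they cover Uptown, Campus, Midtown — every zone.
Total opening cost: 10 + 5 = 15.
No cover costs less than 15.

15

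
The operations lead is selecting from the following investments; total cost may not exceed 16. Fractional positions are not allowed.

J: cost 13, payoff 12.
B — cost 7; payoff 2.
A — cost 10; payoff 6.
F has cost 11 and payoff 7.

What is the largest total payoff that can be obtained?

A: cost 10 ≤ 16, payoff 6.
J: cost 13 ≤ 16, payoff 12.
F: cost 11 ≤ 16, payoff 7.
Best is J with total payoff 12.

12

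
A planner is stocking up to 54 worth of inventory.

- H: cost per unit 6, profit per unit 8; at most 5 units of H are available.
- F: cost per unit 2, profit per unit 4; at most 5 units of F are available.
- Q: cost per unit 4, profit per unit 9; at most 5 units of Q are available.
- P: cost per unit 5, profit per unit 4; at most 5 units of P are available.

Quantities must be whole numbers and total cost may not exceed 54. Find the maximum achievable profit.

Q has the best ratio (9/4); taking only Q gives at most 5×9 = 45 (stopped by the supply cap of 5).
Mixing does better — 4×H, 5×F, and 5×Q: cost 54 ≤ 54, profit 4·8 + 5·4 + 5·9 = 97.

97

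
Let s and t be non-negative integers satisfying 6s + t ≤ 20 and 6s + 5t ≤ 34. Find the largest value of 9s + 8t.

(s,t)=(2,4): 6·2+1·4=16≤20, 6·2+5·4=32≤34, objective 50.
(s,t)=(1,5): 6·1+1·5=11≤20, 6·1+5·5=31≤34, objective 49.
(s,t)=(0,6): 6·0+1·6=6≤20, 6·0+5·6=30≤34, objective 48.
The best lattice point is (2,4), giving 50.

50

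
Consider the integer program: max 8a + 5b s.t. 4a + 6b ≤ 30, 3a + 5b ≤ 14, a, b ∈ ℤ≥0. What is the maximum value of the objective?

Relaxing integrality, the LP optimum is 37.33 at (a,b) = (4.67, 0), which is not an integer point.
(a,b)=(4,0): 4·4+6·0=16≤30, 3·4+5·0=12≤14, objective 32.
(a,b)=(3,1): 4·3+6·1=18≤30, 3·3+5·1=14≤14, objective 29.
(a,b)=(3,0): 4·3+6·0=12≤30, 3·3+5·0=9≤14, objective 24.
The best lattice point is (4,0), giving 32.

32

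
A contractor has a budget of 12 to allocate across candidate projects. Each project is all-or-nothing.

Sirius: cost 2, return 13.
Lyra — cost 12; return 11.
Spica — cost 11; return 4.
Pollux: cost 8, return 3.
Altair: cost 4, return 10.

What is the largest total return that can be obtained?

This is an integer program with binary decision variables.
Sirius + Altair: cost 2 + 4 = 6 ≤ 12, return 13 + 10 = 23.
Sirius + Pollux: cost 2 + 8 = 10 ≤ 12, return 13 + 3 = 16.
Best is Sirius and Altair with total return 23.

23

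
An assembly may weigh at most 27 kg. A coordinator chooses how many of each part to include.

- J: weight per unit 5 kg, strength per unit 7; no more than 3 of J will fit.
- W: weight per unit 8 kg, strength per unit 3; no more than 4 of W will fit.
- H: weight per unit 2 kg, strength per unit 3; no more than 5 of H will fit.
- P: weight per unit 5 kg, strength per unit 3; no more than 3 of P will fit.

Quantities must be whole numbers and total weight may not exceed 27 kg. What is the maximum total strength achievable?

36

This is a bounded integer knapsack.
H has the best ratio (3/2); taking only H gives at most 5×3 = 15 (stopped by the supply cap of 5).
Mixing does better — 3×J and 5×H: weight 25 ≤ 27, strength 3·7 + 5·3 = 36.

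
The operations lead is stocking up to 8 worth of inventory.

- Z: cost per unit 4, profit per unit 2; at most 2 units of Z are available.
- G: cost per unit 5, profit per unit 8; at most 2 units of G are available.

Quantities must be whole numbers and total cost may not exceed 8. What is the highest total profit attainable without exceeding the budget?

This is a bounded integer knapsack.
Take 1×G: cost 5 ≤ 8, profit 1·8 = 8.
No other integer combination yields more.

8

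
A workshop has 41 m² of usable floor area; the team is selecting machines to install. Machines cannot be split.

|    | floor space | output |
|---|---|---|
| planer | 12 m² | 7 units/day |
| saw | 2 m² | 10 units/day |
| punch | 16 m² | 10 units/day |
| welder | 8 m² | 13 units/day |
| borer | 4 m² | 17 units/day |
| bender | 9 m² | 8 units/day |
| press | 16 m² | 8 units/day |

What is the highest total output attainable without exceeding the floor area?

Allowing fractional choices, the relaxed optimum would be about 59.2, but machines are indivisible.
planer + saw + welder + borer + bender: floor space 12 + 2 + 8 + 4 + 9 = 35 ≤ 41, output 7 + 10 + 13 + 17 + 8 = 55.
saw + welder + borer + bender + press: floor space 2 + 8 + 4 + 9 + 16 = 39 ≤ 41, output 10 + 13 + 17 + 8 + 8 = 56.
saw + punch + welder + borer + bender: floor space 2 + 16 + 8 + 4 + 9 = 39 ≤ 41, output 10 + 10 + 13 + 17 + 8 = 58.
Best is saw, punch, welder, borer, and bender with total output 58.

58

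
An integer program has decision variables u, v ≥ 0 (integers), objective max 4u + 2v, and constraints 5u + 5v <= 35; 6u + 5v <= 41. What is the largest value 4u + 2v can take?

Relaxing integrality, the LP optimum is 27.33 at (u,v) = (6.83, 0), which is not an integer point.
(u,v)=(6,1): 5·6+5·1=35≤35, 6·6+5·1=41≤41, objective 26.
(u,v)=(6,0): 5·6+5·0=30≤35, 6·6+5·0=36≤41, objective 24.
Maximum is 26 at (u,v)=(6,1).

26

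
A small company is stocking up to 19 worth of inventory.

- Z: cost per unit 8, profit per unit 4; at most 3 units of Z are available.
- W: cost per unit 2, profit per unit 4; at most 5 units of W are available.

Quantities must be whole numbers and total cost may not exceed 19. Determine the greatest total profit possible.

Take 1×Z and 5×W: cost 18 ≤ 19, profit 1·4 + 5·4 = 24.
W has the best ratio (4/2) and is taken to its limit of 5; remaining capacity is filled optimally with the others.

24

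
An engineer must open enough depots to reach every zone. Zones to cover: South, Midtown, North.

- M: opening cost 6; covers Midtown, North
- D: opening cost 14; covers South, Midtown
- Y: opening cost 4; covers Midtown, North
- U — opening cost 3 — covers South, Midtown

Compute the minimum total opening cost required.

7

Choose Y and U: together they cover South, Midtown, North — every zone.
Total opening cost: 4 + 3 = 7.
No cover costs less than 7.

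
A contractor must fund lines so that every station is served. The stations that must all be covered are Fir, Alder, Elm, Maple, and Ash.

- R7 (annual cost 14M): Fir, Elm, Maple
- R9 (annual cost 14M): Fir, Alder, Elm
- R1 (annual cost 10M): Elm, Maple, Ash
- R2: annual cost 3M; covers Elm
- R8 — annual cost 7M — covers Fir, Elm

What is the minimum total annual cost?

24

This is a weighted set-cover instance.
The greedy cost-per-new-station heuristic would pick R2, R1, and R9 for 27, but a cheaper cover exists.
Choose R9 and R1: together they cover Fir, Alder, Elm, Maple, Ash — every station.
Total annual cost: 14 + 10 = 24.
No cover costs less than 24.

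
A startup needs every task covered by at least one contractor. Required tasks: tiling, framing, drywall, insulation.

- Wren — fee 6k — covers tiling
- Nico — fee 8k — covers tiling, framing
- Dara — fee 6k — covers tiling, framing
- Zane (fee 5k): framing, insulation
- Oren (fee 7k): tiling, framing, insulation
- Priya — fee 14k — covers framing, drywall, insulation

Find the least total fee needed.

The greedy cost-per-new-task heuristic would pick Oren and Priya for 21, but a cheaper cover exists.
Choose Wren and Priya: together they cover tiling, framing, drywall, insulation — every task.
Total fee: 6 + 14 = 20.
No cover costs less than 20.

20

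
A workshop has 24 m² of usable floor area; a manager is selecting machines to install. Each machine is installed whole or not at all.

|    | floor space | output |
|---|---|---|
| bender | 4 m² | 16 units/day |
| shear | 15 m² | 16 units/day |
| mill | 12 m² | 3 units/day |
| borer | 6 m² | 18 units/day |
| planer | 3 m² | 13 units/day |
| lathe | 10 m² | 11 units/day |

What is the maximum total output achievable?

58

Allowing fractional choices, the relaxed optimum would be about 59.1, but machines are indivisible.
bender + borer + planer: floor space 4 + 6 + 3 = 13 ≤ 24, output 16 + 18 + 13 = 47.
shear + borer + planer: floor space 15 + 6 + 3 = 24 ≤ 24, output 16 + 18 + 13 = 47.
bender + borer + planer + lathe: floor space 4 + 6 + 3 + 10 = 23 ≤ 24, output 16 + 18 + 13 + 11 = 58.
Best is bender, borer, planer, and lathe with total output 58.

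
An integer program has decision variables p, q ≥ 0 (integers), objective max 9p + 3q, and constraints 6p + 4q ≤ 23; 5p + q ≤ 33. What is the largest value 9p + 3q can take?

(p,q)=(3,1): 6·3+4·1=22≤23, 5·3+1·1=16≤33, objective 30.
(p,q)=(3,0): 6·3+4·0=18≤23, 5·3+1·0=15≤33, objective 27.
(p,q)=(2,2): 6·2+4·2=20≤23, 5·2+1·2=12≤33, objective 24.
The best lattice point is (3,1), giving 30.

30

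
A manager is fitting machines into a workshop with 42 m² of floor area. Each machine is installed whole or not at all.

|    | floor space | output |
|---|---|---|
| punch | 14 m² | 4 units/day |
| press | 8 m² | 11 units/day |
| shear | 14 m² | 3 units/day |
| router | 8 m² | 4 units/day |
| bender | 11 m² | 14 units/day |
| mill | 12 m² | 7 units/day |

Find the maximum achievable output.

Take press, router, bender, and mill: floor space 8 + 8 + 11 + 12 = 39 ≤ 42, output 11 + 4 + 14 + 7 = 36.
No other feasible combination does better.

36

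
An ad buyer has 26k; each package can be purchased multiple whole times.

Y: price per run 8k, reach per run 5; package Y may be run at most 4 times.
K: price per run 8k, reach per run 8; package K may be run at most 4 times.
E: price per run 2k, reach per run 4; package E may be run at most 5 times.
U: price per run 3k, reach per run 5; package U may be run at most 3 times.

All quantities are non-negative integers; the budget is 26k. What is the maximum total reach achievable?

1×K, 4×E, and 3×U: price 25 ≤ 26, reach 1·8 + 4·4 + 3·5 = 39.
1×K, 5×E, and 2×U: price 24 ≤ 26, reach 1·8 + 5·4 + 2·5 = 38.
Best is 39.

39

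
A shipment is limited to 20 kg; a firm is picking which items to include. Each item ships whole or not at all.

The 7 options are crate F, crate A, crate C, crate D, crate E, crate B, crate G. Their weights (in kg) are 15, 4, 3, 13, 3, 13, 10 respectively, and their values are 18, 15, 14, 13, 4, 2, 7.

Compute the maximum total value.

42

This is an integer program with binary decision variables.
Take crate A, crate C, and crate D: weight 4 + 3 + 13 = 20 ≤ 20, value 15 + 14 + 13 = 42.
No other feasible combination does better.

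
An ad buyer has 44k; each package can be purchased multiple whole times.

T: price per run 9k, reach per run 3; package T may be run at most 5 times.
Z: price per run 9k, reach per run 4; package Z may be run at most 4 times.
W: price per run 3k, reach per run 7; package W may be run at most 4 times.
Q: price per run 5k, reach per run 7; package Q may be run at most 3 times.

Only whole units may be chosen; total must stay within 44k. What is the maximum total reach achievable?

This is a bounded integer knapsack.
W has the best ratio (7/3); taking only W gives at most 4×7 = 28 (stopped by the supply cap of 4).
Mixing does better — 1×Z, 4×W, and 3×Q: price 36 ≤ 44, reach 1·4 + 4·7 + 3·7 = 53.

53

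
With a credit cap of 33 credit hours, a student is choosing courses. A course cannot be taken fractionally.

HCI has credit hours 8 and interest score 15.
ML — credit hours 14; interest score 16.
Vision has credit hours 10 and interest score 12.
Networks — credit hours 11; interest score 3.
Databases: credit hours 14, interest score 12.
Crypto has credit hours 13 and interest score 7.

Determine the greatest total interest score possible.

43

HCI + Vision + Databases: credit hours 8 + 10 + 14 = 32 ≤ 33, interest score 15 + 12 + 12 = 39.
HCI + ML + Vision: credit hours 8 + 14 + 10 = 32 ≤ 33, interest score 15 + 16 + 12 = 43.
HCI + Vision + Crypto: credit hours 8 + 10 + 13 = 31 ≤ 33, interest score 15 + 12 + 7 = 34.
Best is HCI, ML, and Vision with total interest score 43.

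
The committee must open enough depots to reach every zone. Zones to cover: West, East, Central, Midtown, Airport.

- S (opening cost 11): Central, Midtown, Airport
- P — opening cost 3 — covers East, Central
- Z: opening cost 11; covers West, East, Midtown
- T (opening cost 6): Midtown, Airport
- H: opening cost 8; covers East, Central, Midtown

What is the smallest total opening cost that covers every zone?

20

Choose P, Z, and T: together they cover West, East, Central, Midtown, Airport — every zone.
Total opening cost: 3 + 11 + 6 = 20.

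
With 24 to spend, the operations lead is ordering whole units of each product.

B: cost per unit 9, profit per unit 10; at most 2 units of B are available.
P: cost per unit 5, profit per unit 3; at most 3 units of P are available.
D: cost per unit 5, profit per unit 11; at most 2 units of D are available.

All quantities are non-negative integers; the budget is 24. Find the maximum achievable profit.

35

1×B, 1×P, and 2×D: cost 24 ≤ 24, profit 1·10 + 1·3 + 2·11 = 35.
1×B and 2×D: cost 19 ≤ 24, profit 1·10 + 2·11 = 32.
Best is 35.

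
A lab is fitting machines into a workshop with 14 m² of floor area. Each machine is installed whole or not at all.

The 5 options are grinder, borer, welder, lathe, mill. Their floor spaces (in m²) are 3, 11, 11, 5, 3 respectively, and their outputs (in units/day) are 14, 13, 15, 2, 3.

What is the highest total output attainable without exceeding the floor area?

29

This is a 0-1 knapsack instance.
grinder + lathe + mill: floor space 3 + 5 + 3 = 11 ≤ 14, output 14 + 2 + 3 = 19.
grinder + welder: floor space 3 + 11 = 14 ≤ 14, output 14 + 15 = 29.
grinder + borer: floor space 3 + 11 = 14 ≤ 14, output 14 + 13 = 27.
Best is grinder and welder with total output 29.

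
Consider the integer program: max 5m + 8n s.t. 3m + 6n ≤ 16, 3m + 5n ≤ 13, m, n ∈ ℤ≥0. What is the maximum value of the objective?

The continuous relaxation peaks at (4.33, 0) with value 21.67; rounding to a feasible lattice point costs some objective.
(m,n)=(1,2): 3·1+6·2=15≤16, 3·1+5·2=13≤13, objective 21.
(m,n)=(4,0): 3·4+6·0=12≤16, 3·4+5·0=12≤13, objective 20.
(m,n)=(2,1): 3·2+6·1=12≤16, 3·2+5·1=11≤13, objective 18.
No feasible integer point exceeds 21.

21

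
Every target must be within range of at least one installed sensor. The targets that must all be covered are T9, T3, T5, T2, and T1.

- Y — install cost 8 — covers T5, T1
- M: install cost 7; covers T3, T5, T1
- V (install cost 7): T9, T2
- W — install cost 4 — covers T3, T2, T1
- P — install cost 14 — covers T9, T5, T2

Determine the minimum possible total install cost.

14

The greedy cost-per-new-target heuristic would pick W, M, and V for 18, but a cheaper cover exists.
Choose M and V: together they cover T9, T3, T5, T2, T1 — every target.
Total install cost: 7 + 7 = 14.
No cover costs less than 14.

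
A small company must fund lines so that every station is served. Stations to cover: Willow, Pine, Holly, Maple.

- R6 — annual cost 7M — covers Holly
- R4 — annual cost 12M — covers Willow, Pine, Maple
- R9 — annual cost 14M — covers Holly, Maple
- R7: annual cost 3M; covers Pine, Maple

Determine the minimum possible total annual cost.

The greedy cost-per-new-station heuristic would pick R7, R6, and R4 for 22, but a cheaper cover exists.
Choose R6 and R4: together they cover Willow, Pine, Holly, Maple — every station.
Total annual cost: 7 + 12 = 19.
No cover costs less than 19.

19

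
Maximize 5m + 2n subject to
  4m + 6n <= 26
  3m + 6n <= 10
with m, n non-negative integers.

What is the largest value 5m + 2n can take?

Relaxing integrality, the LP optimum is 16.67 at (m,n) = (3.33, 0), which is not an integer point.
(m,n)=(3,0): 4·3+6·0=12≤26, 3·3+6·0=9≤10, objective 15.
(m,n)=(2,0): 4·2+6·0=8≤26, 3·2+6·0=6≤10, objective 10.
The best lattice point is (3,0), giving 15.

15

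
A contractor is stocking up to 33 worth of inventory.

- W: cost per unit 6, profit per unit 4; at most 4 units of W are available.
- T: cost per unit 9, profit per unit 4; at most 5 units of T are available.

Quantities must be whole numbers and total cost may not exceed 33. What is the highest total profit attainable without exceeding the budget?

This is a bounded integer knapsack.
1×W and 3×T: cost 33 ≤ 33, profit 1·4 + 3·4 = 16.
4×W and 1×T: cost 33 ≤ 33, profit 4·4 + 1·4 = 20.
Best is 20.

20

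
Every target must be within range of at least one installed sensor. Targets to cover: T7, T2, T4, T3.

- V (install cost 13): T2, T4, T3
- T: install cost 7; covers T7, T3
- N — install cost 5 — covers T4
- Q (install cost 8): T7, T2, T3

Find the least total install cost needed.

13

Choose N and Q: together they cover T7, T2, T4, T3 — every target.
Total install cost: 5 + 8 = 13.
No cover costs less than 13.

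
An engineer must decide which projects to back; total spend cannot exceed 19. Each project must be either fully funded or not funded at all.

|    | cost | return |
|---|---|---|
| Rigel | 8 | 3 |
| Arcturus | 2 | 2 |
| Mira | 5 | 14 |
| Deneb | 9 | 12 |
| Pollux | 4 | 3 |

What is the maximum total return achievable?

Allowing fractional choices, the relaxed optimum would be about 30.2, but projects are indivisible.
Arcturus + Mira + Deneb: cost 2 + 5 + 9 = 16 ≤ 19, return 2 + 14 + 12 = 28.
Mira + Deneb + Pollux: cost 5 + 9 + 4 = 18 ≤ 19, return 14 + 12 + 3 = 29.
Mira + Deneb: cost 5 + 9 = 14 ≤ 19, return 14 + 12 = 26.
Best is Mira, Deneb, and Pollux with total return 29.

29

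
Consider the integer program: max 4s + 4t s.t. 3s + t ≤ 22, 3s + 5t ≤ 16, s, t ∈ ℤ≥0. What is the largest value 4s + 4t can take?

The continuous relaxation peaks at (5.33, 0) with value 21.33; rounding to a feasible lattice point costs some objective.
(s,t)=(5,0): 3·5+1·0=15≤22, 3·5+5·0=15≤16, objective 20.
(s,t)=(4,0): 3·4+1·0=12≤22, 3·4+5·0=12≤16, objective 16.
The best lattice point is (5,0), giving 20.

20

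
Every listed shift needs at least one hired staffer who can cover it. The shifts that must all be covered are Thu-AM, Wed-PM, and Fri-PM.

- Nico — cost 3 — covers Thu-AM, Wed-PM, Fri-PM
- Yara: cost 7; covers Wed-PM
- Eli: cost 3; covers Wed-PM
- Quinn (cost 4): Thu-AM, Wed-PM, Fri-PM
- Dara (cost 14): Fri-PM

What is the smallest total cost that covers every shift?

Nico alone covers Thu-AM, Wed-PM, Fri-PM — every shift.
Total cost: 3.
No cover costs less than 3.

3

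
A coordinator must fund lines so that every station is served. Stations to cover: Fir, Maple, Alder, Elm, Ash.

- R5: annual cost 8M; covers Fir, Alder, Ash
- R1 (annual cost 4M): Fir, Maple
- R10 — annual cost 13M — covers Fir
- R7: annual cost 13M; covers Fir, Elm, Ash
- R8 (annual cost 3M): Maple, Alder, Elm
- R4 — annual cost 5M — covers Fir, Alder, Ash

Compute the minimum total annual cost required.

8

Choose R8 and R4: together they cover Fir, Maple, Alder, Elm, Ash — every station.
Total annual cost: 3 + 5 = 8.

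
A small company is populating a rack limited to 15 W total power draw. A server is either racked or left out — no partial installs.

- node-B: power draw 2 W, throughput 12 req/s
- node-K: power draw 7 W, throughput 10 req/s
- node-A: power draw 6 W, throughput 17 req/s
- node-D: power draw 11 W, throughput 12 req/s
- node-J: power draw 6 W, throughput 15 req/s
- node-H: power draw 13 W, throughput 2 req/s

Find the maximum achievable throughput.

Take node-B, node-A, and node-J: power draw 2 + 6 + 6 = 14 ≤ 15, throughput 12 + 17 + 15 = 44.
No other feasible combination does better.

44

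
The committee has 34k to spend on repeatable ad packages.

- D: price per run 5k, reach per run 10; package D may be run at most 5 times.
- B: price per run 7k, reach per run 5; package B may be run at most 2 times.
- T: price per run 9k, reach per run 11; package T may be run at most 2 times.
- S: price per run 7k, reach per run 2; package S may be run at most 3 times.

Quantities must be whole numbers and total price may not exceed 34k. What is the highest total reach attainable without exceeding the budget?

61

This is a bounded integer knapsack.
5×D and 1×B: price 32 ≤ 34, reach 5·10 + 1·5 = 55.
5×D and 1×T: price 34 ≤ 34, reach 5·10 + 1·11 = 61.
Best is 61.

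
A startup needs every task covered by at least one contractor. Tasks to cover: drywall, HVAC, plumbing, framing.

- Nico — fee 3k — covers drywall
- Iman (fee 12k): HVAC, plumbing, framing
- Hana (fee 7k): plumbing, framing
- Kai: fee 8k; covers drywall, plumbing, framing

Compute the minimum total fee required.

15

The greedy cost-per-new-task heuristic would pick Kai and Iman for 20, but a cheaper cover exists.
Choose Nico and Iman: together they cover drywall, HVAC, plumbing, framing — every task.
Total fee: 3 + 12 = 15.
No cover costs less than 15.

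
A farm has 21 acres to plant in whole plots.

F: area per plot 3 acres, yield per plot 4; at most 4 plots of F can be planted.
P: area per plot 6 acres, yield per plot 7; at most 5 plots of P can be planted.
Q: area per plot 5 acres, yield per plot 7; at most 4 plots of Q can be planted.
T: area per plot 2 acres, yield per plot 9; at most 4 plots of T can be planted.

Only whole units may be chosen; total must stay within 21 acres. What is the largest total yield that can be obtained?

54

4×F and 4×T: area 20 ≤ 21, yield 4·4 + 4·9 = 52.
1×F, 2×Q, and 4×T: area 21 ≤ 21, yield 1·4 + 2·7 + 4·9 = 54.
Best is 54.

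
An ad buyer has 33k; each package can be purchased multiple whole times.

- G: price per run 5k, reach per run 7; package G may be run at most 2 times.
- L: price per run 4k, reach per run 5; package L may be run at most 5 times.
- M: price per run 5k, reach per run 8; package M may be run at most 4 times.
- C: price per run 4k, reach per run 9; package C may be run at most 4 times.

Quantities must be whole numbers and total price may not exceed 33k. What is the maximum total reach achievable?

Take 3×M and 4×C: price 31 ≤ 33, reach 3·8 + 4·9 = 60.
C has the best ratio (9/4) and is taken to its limit of 4; remaining capacity is filled optimally with the others.

60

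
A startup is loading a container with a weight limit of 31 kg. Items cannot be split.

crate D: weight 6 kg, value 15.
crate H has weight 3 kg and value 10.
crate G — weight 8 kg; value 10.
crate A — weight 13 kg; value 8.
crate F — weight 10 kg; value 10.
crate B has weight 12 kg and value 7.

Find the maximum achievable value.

45

Allowing fractional choices, the relaxed optimum would be about 47.5, but items are indivisible.
crate D + crate H + crate G + crate F: weight 6 + 3 + 8 + 10 = 27 ≤ 31, value 15 + 10 + 10 + 10 = 45.
crate D + crate H + crate G + crate A: weight 6 + 3 + 8 + 13 = 30 ≤ 31, value 15 + 10 + 10 + 8 = 43.
Best is crate D, crate H, crate G, and crate F with total value 45.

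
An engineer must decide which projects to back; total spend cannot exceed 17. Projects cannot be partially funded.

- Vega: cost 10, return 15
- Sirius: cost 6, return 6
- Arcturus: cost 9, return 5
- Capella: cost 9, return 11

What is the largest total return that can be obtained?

Sirius + Capella: cost 6 + 9 = 15 ≤ 17, return 6 + 11 = 17.
Vega + Sirius: cost 10 + 6 = 16 ≤ 17, return 15 + 6 = 21.
Vega: cost 10 ≤ 17, return 15.
Best is Vega and Sirius with total return 21.

21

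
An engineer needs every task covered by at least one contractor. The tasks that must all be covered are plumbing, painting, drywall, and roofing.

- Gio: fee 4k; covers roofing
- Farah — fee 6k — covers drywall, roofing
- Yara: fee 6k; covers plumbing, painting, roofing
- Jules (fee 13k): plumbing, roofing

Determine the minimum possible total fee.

12

This is a weighted set-cover instance.
Choose Farah and Yara: together they cover plumbing, painting, drywall, roofing — every task.
Total fee: 6 + 6 = 12.
No cover costs less than 12.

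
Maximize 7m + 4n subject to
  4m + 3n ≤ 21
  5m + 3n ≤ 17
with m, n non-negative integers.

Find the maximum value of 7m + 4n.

23

The continuous relaxation peaks at (3.4, 0) with value 23.80; rounding to a feasible lattice point costs some objective.
(m,n)=(1,4): 4·1+3·4=16≤21, 5·1+3·4=17≤17, objective 23.
(m,n)=(3,0): 4·3+3·0=12≤21, 5·3+3·0=15≤17, objective 21.
(m,n)=(0,5): 4·0+3·5=15≤21, 5·0+3·5=15≤17, objective 20.
(m,n)=(1,3): 4·1+3·3=13≤21, 5·1+3·3=14≤17, objective 19.
Maximum is 23 at (m,n)=(1,4).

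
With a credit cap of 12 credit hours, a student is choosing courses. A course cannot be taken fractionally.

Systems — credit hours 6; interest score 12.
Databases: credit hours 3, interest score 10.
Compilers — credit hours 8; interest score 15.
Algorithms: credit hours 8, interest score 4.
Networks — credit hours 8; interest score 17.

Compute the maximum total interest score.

27

Databases + Compilers: credit hours 3 + 8 = 11 ≤ 12, interest score 10 + 15 = 25.
Systems + Databases: credit hours 6 + 3 = 9 ≤ 12, interest score 12 + 10 = 22.
Databases + Networks: credit hours 3 + 8 = 11 ≤ 12, interest score 10 + 17 = 27.
Best is Databases and Networks with total interest score 27.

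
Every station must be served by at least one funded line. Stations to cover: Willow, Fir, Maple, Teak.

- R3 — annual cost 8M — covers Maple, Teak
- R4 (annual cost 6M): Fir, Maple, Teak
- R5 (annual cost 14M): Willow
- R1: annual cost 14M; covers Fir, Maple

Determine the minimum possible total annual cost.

Choose R4 and R5: together they cover Willow, Fir, Maple, Teak — every station.
Total annual cost: 6 + 14 = 20.
No cover costs less than 20.

20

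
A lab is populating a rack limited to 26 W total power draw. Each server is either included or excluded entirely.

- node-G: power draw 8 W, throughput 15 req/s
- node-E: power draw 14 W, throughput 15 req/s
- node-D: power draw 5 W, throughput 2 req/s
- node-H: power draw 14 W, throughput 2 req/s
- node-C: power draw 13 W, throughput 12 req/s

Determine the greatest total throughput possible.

30

This is a 0-1 knapsack instance.
Allowing fractional choices, the relaxed optimum would be about 33.7, but servers are indivisible.
node-G + node-C: power draw 8 + 13 = 21 ≤ 26, throughput 15 + 12 = 27.
node-G + node-E: power draw 8 + 14 = 22 ≤ 26, throughput 15 + 15 = 30.
node-G + node-D + node-C: power draw 8 + 5 + 13 = 26 ≤ 26, throughput 15 + 2 + 12 = 29.
Best is node-G and node-E with total throughput 30.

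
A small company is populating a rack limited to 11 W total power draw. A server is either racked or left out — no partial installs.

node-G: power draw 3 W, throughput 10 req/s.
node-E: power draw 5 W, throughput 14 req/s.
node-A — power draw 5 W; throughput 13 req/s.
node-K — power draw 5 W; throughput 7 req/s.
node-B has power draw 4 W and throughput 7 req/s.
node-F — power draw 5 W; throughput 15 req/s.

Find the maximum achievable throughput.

29

Take node-E and node-F: power draw 5 + 5 = 10 ≤ 11, throughput 14 + 15 = 29.
No other feasible combination does better.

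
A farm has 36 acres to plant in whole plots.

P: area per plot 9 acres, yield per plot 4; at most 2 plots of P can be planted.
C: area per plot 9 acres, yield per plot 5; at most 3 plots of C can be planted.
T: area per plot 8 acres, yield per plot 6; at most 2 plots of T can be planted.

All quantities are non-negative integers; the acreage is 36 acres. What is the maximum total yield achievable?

22

3×C and 1×T: area 35 ≤ 36, yield 3·5 + 1·6 = 21.
2×C and 2×T: area 34 ≤ 36, yield 2·5 + 2·6 = 22.
Best is 22.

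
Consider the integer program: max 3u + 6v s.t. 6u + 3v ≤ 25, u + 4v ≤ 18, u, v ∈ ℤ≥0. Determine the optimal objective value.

The continuous relaxation peaks at (2.19, 3.95) with value 30.29; rounding to a feasible lattice point costs some objective.
(u,v)=(2,4): 6·2+3·4=24≤25, 1·2+4·4=18≤18, objective 30.
(u,v)=(1,4): 6·1+3·4=18≤25, 1·1+4·4=17≤18, objective 27.
(u,v)=(2,3): 6·2+3·3=21≤25, 1·2+4·3=14≤18, objective 24.
No feasible integer point exceeds 30.

30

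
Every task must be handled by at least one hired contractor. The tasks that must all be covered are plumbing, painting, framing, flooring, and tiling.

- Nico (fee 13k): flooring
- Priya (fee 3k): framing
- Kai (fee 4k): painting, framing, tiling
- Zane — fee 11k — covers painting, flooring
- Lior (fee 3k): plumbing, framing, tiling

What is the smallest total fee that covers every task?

The greedy cost-per-new-task heuristic would pick Lior, Kai, and Zane for 18, but a cheaper cover exists.
Choose Zane and Lior: together they cover plumbing, painting, framing, flooring, tiling — every task.
Total fee: 11 + 3 = 14.
No cover costs less than 14.

14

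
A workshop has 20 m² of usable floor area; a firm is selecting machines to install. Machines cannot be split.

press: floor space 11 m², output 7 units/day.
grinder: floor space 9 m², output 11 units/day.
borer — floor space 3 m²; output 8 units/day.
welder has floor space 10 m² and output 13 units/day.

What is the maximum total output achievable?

24

Allowing fractional choices, the relaxed optimum would be about 29.6, but machines are indivisible.
borer + welder: floor space 3 + 10 = 13 ≤ 20, output 8 + 13 = 21.
grinder + borer: floor space 9 + 3 = 12 ≤ 20, output 11 + 8 = 19.
grinder + welder: floor space 9 + 10 = 19 ≤ 20, output 11 + 13 = 24.
Best is grinder and welder with total output 24.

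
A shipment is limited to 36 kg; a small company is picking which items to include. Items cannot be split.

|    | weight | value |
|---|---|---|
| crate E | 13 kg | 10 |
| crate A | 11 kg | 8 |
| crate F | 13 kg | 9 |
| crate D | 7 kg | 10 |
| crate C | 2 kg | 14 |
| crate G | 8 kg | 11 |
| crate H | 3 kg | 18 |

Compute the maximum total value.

Allowing fractional choices, the relaxed optimum would be about 65.2, but items are indivisible.
crate F + crate D + crate C + crate G + crate H: weight 13 + 7 + 2 + 8 + 3 = 33 ≤ 36, value 9 + 10 + 14 + 11 + 18 = 62.
crate E + crate D + crate C + crate G + crate H: weight 13 + 7 + 2 + 8 + 3 = 33 ≤ 36, value 10 + 10 + 14 + 11 + 18 = 63.
crate A + crate D + crate C + crate G + crate H: weight 11 + 7 + 2 + 8 + 3 = 31 ≤ 36, value 8 + 10 + 14 + 11 + 18 = 61.
Best is crate E, crate D, crate C, crate G, and crate H with total value 63.

63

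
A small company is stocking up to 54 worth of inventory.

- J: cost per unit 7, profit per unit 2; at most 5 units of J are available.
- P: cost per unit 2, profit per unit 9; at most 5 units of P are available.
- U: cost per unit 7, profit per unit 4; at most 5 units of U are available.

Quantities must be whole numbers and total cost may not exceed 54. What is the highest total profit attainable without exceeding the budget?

67

P has the best ratio (9/2); taking only P gives at most 5×9 = 45 (stopped by the supply cap of 5).
Mixing does better — 1×J, 5×P, and 5×U: cost 52 ≤ 54, profit 1·2 + 5·9 + 5·4 = 67.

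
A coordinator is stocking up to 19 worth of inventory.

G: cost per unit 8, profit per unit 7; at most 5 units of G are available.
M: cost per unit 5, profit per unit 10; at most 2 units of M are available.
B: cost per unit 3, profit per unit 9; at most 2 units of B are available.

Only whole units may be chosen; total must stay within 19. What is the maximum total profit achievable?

1×G, 1×M, and 2×B: cost 19 ≤ 19, profit 1·7 + 1·10 + 2·9 = 35.
2×M and 2×B: cost 16 ≤ 19, profit 2·10 + 2·9 = 38.
Best is 38.

38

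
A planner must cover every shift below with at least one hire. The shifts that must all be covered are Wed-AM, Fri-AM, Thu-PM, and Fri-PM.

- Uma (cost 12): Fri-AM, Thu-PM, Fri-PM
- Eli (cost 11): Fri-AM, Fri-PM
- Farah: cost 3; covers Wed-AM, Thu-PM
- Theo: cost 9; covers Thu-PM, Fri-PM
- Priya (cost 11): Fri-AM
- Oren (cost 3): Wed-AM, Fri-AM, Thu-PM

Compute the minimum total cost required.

12

Choose Theo and Oren: together they cover Wed-AM, Fri-AM, Thu-PM, Fri-PM — every shift.
Total cost: 9 + 3 = 12.
No cover costs less than 12.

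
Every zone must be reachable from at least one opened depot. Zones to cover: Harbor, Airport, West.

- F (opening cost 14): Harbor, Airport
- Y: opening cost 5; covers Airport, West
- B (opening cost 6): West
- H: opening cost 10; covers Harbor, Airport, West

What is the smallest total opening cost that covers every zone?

10

The greedy cost-per-new-zone heuristic would pick Y and H for 15, but a cheaper cover exists.
H alone covers Harbor, Airport, West — every zone.
Total opening cost: 10.
No cover costs less than 10.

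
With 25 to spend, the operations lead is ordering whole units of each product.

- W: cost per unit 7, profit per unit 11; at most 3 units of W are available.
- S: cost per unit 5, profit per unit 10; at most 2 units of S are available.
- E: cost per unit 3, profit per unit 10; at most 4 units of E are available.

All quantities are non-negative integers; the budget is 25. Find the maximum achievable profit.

1×W, 1×S, and 4×E: cost 24 ≤ 25, profit 1·11 + 1·10 + 4·10 = 61.
2×S and 4×E: cost 22 ≤ 25, profit 2·10 + 4·10 = 60.
Best is 61.

61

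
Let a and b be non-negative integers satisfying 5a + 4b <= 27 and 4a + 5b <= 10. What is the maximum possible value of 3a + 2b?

6

Relaxing integrality, the LP optimum is 7.50 at (a,b) = (2.5, 0), which is not an integer point.
(a,b)=(2,0): 5·2+4·0=10≤27, 4·2+5·0=8≤10, objective 6.
(a,b)=(1,1): 5·1+4·1=9≤27, 4·1+5·1=9≤10, objective 5.
(a,b)=(1,0): 5·1+4·0=5≤27, 4·1+5·0=4≤10, objective 3.
The best lattice point is (2,0), giving 6.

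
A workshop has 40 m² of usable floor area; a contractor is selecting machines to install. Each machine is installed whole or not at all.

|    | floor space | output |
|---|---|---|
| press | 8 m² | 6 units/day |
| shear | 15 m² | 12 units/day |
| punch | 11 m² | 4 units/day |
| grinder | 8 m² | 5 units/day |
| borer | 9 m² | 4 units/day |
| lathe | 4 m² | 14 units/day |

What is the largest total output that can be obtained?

Allowing fractional choices, the relaxed optimum would be about 39.2, but machines are indivisible.
press + shear + grinder + lathe: floor space 8 + 15 + 8 + 4 = 35 ≤ 40, output 6 + 12 + 5 + 14 = 37.
press + shear + borer + lathe: floor space 8 + 15 + 9 + 4 = 36 ≤ 40, output 6 + 12 + 4 + 14 = 36.
press + shear + punch + lathe: floor space 8 + 15 + 11 + 4 = 38 ≤ 40, output 6 + 12 + 4 + 14 = 36.
Best is press, shear, grinder, and lathe with total output 37.

37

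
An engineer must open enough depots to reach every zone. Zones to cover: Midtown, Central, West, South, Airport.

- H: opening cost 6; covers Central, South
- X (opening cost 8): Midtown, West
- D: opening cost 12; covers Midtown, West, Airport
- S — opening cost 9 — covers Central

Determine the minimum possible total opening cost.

18

Choose H and D: together they cover Midtown, Central, West, South, Airport — every zone.
Total opening cost: 6 + 12 = 18.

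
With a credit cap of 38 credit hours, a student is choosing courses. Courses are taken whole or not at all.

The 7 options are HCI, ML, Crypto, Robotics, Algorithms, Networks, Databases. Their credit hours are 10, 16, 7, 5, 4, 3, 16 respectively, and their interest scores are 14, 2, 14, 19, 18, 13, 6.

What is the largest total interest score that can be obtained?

Allowing fractional choices, the relaxed optimum would be about 81.4, but courses are indivisible.
Crypto + Robotics + Algorithms + Networks + Databases: credit hours 7 + 5 + 4 + 3 + 16 = 35 ≤ 38, interest score 14 + 19 + 18 + 13 + 6 = 70.
HCI + Crypto + Robotics + Algorithms + Networks: credit hours 10 + 7 + 5 + 4 + 3 = 29 ≤ 38, interest score 14 + 14 + 19 + 18 + 13 = 78.
HCI + Robotics + Algorithms + Networks + Databases: credit hours 10 + 5 + 4 + 3 + 16 = 38 ≤ 38, interest score 14 + 19 + 18 + 13 + 6 = 70.
Best is HCI, Crypto, Robotics, Algorithms, and Networks with total interest score 78.

78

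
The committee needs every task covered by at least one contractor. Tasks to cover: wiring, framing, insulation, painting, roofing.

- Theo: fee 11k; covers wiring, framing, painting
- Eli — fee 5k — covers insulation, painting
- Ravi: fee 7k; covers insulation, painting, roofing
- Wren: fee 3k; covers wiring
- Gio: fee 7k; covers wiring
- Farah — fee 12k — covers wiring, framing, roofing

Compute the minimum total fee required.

17

The greedy cost-per-new-task heuristic would pick Ravi, Wren, and Theo for 21, but a cheaper cover exists.
Choose Eli and Farah: together they cover wiring, framing, insulation, painting, roofing — every task.
Total fee: 5 + 12 = 17.
No cover costs less than 17.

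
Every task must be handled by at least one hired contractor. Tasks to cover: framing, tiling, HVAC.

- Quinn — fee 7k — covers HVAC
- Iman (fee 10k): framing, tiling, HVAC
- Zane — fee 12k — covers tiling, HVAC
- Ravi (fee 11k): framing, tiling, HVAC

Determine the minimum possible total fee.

Iman alone covers framing, tiling, HVAC — every task.
Total fee: 10.
No cover costs less than 10.

10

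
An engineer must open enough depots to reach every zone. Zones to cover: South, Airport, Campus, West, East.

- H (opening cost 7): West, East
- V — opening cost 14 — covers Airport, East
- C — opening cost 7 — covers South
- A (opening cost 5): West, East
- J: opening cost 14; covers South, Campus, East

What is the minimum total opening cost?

33

The greedy cost-per-new-zone heuristic would pick A, C, V, and J for 40, but a cheaper cover exists.
Choose V, A, and J: together they cover South, Airport, Campus, West, East — every zone.
Total opening cost: 14 + 5 + 14 = 33.
No cover costs less than 33.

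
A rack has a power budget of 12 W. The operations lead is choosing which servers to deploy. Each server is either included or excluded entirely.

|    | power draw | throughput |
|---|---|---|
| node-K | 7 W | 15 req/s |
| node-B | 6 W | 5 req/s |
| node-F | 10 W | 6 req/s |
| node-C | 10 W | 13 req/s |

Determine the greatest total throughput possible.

node-F: power draw 10 ≤ 12, throughput 6.
node-C: power draw 10 ≤ 12, throughput 13.
node-K: power draw 7 ≤ 12, throughput 15.
Best is node-K with total throughput 15.

15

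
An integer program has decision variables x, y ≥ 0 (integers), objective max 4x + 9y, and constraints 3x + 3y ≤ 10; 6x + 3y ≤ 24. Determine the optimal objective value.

(x,y)=(0,3) is feasible, giving 27.
(x,y)=(1,2) is feasible, giving 22.
(x,y)=(0,2) is feasible, giving 18.
No feasible integer point exceeds 27.

27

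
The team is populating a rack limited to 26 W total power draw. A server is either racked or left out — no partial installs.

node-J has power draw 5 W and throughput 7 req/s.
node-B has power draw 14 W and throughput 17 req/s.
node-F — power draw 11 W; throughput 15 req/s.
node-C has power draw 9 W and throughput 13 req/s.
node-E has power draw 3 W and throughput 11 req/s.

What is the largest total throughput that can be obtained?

41

Allowing fractional choices, the relaxed optimum would be about 43.3, but servers are indivisible.
node-B + node-C + node-E: power draw 14 + 9 + 3 = 26 ≤ 26, throughput 17 + 13 + 11 = 41.
node-F + node-C + node-E: power draw 11 + 9 + 3 = 23 ≤ 26, throughput 15 + 13 + 11 = 39.
Best is node-B, node-C, and node-E with total throughput 41.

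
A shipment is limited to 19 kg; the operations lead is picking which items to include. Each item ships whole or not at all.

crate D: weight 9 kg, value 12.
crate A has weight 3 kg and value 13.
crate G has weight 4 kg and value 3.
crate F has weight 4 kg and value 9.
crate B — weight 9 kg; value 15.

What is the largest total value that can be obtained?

Allowing fractional choices, the relaxed optimum would be about 41.0, but items are indivisible.
crate D + crate A + crate F: weight 9 + 3 + 4 = 16 ≤ 19, value 12 + 13 + 9 = 34.
crate A + crate G + crate B: weight 3 + 4 + 9 = 16 ≤ 19, value 13 + 3 + 15 = 31.
crate A + crate F + crate B: weight 3 + 4 + 9 = 16 ≤ 19, value 13 + 9 + 15 = 37.
Best is crate A, crate F, and crate B with total value 37.

37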